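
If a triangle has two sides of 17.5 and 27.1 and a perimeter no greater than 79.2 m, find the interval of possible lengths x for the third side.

9.6 < x ≤ 34.6

Triangle inequality alone gives 9.6 < x < 44.6.
The perimeter condition gives x ≤ 79.2 − 17.5 − 27.1 = 34.6.
Intersecting the two: 9.6 < x ≤ 34.6.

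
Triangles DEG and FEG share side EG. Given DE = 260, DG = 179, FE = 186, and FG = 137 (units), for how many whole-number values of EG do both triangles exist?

241

From triangle DEG: 81 < EG < 439.
From triangle FEG: 49 < EG < 323.
Intersection: 81 < EG < 323, so integers 82 through 322: 241 values.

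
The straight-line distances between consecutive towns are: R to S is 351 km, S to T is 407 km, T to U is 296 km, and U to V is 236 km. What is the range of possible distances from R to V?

The maximum is all hops collinear in one direction: 351 + 407 + 296 + 236 = 1290.
The longest hop is 407; the others sum to 883. Since 407 ≤ 883, the path can fold back on itself completely, so the minimum distance is 0.

0 ≤ RV ≤ 1290 km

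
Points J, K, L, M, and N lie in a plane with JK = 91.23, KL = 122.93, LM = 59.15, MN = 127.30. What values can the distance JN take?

The maximum is all hops collinear in one direction: 91.23 + 122.93 + 59.15 + 127.30 = 400.61.
The longest hop is 127.30; the others sum to 273.31. Since 127.30 ≤ 273.31, the path can fold back on itself completely, so the minimum distance is 0.

0 ≤ JN ≤ 400.61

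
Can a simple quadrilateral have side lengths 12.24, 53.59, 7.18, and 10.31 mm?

No

For a quadrilateral, each side must be shorter than the sum of the others.
Here the longest side is 53.59, but the remaining 3 sides sum to only 29.73.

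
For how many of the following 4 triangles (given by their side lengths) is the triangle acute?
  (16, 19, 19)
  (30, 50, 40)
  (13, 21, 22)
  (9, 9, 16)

(16,19,19): 16²+19² = 617 > 361 = 19² → acute
(30,50,40): 30²+40² = 2500 = 50² → right
(13,21,22): 13²+21² = 610 > 484 = 22² → acute
(9,9,16): 9²+9² = 162 < 256 = 16² → obtuse
2 of the 4 are acute.

2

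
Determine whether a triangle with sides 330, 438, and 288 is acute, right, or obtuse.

Compare the square of the longest side to the sum of squares of the other two: 288² + 330² = 191844 = 438².

right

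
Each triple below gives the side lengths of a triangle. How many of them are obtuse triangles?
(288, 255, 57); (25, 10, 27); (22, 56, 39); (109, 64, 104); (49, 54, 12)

(288,255,57): 57²+255² = 68274 < 82944 = 288² → obtuse
(25,10,27): 10²+25² = 725 < 729 = 27² → obtuse
(22,56,39): 22²+39² = 2005 < 3136 = 56² → obtuse
(109,64,104): 64²+104² = 14912 > 11881 = 109² → acute
(49,54,12): 12²+49² = 2545 < 2916 = 54² → obtuse
4 of the 5 are obtuse.

4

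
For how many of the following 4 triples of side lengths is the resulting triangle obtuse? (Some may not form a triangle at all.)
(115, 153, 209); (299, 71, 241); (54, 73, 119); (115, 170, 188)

3

(115,153,209): 115²+153² = 36634 < 43681 = 209² → obtuse
(299,71,241): 71²+241² = 63122 < 89401 = 299² → obtuse
(54,73,119): 54²+73² = 8245 < 14161 = 119² → obtuse
(115,170,188): 115²+170² = 42125 > 35344 = 188² → acute
3 of the 4 are obtuse.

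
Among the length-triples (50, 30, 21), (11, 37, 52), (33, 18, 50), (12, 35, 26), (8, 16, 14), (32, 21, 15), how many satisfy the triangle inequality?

5

(21,30,50): 21+30 > 50 → valid
(11,37,52): 11+37 ≤ 52 → not valid
(18,33,50): 18+33 > 50 → valid
(12,26,35): 12+26 > 35 → valid
(8,14,16): 8+14 > 16 → valid
(15,21,32): 15+21 > 32 → valid
5 of the 6 triples form a triangle.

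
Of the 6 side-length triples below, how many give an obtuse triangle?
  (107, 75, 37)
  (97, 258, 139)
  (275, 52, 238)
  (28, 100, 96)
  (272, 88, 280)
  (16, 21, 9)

3

(107,75,37): 37²+75² = 6994 < 11449 = 107² → obtuse
(97,258,139): 97+139 ≤ 258, not a triangle
(275,52,238): 52²+238² = 59348 < 75625 = 275² → obtuse
(28,100,96): 28²+96² = 10000 = 100² → right
(272,88,280): 88²+272² = 81728 > 78400 = 280² → acute
(16,21,9): 9²+16² = 337 < 441 = 21² → obtuse
3 of the 6 are obtuse.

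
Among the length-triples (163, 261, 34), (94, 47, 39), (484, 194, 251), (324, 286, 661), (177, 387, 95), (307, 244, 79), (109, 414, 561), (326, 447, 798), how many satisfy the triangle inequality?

(34,163,261): 34+163 ≤ 261 → not valid
(39,47,94): 39+47 ≤ 94 → not valid
(194,251,484): 194+251 ≤ 484 → not valid
(286,324,661): 286+324 ≤ 661 → not valid
(95,177,387): 95+177 ≤ 387 → not valid
(79,244,307): 79+244 > 307 → valid
(109,414,561): 109+414 ≤ 561 → not valid
(326,447,798): 326+447 ≤ 798 → not valid
1 of the 8 triples forms a triangle.

1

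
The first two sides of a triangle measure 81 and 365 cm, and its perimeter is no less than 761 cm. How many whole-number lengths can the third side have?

131

Triangle inequality: 284 < x < 446. Perimeter ≥ 761 gives x ≥ 761 − 81 − 365 = 315.
So 315 ≤ x < 446; integers 315 through 445: 131 values.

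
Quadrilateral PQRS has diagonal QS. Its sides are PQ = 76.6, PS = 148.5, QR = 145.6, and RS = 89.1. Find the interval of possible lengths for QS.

From triangle PQS: |76.6 − 148.5| < QS < 76.6 + 148.5, i.e. 71.9 < QS < 225.1.
From triangle RQS: 56.5 < QS < 234.7.
Both must hold, so QS lies in the intersection.

71.9 < QS < 225.1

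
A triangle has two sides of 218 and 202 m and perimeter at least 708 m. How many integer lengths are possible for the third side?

Triangle inequality: 16 < x < 420. Perimeter ≥ 708 gives x ≥ 708 − 218 − 202 = 288.
So 288 ≤ x < 420; integers 288 through 419: 132 values.

132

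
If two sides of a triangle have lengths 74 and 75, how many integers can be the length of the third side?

The third side lies in the open interval (1, 149).
Integers from 2 to 148 inclusive: 148 − 2 + 1 = 147.

147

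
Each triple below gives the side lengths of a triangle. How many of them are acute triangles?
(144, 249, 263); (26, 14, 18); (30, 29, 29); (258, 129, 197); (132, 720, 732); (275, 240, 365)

(144,249,263): 144²+249² = 82737 > 69169 = 263² → acute
(26,14,18): 14²+18² = 520 < 676 = 26² → obtuse
(30,29,29): 29²+29² = 1682 > 900 = 30² → acute
(258,129,197): 129²+197² = 55450 < 66564 = 258² → obtuse
(132,720,732): 132²+720² = 535824 = 732² → right
(275,240,365): 240²+275² = 133225 = 365² → right
2 of the 6 are acute.

2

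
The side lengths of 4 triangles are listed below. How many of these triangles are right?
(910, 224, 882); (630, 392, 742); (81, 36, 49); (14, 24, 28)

2

(910,224,882): 224²+882² = 828100 = 910² → right
(630,392,742): 392²+630² = 550564 = 742² → right
(81,36,49): 36²+49² = 3697 < 6561 = 81² → obtuse
(14,24,28): 14²+24² = 772 < 784 = 28² → obtuse
2 of the 4 are right.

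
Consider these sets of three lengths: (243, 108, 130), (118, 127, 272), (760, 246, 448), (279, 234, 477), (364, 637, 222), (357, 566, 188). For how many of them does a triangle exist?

1

(108,130,243): 108+130 ≤ 243 → not valid
(118,127,272): 118+127 ≤ 272 → not valid
(246,448,760): 246+448 ≤ 760 → not valid
(234,279,477): 234+279 > 477 → valid
(222,364,637): 222+364 ≤ 637 → not valid
(188,357,566): 188+357 ≤ 566 → not valid
1 of the 6 triples forms a triangle.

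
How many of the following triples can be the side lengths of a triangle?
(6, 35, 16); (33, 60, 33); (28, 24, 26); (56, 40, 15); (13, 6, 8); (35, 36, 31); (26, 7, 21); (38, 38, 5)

6

(6,16,35): 6+16 ≤ 35 → not valid
(33,33,60): 33+33 > 60 → valid
(24,26,28): 24+26 > 28 → valid
(15,40,56): 15+40 ≤ 56 → not valid
(6,8,13): 6+8 > 13 → valid
(31,35,36): 31+35 > 36 → valid
(7,21,26): 7+21 > 26 → valid
(5,38,38): 5+38 > 38 → valid
6 of the 8 triples form a triangle.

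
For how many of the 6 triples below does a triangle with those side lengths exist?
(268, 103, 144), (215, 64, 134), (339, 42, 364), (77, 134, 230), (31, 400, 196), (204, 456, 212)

1

(103,144,268): 103+144 ≤ 268 → not valid
(64,134,215): 64+134 ≤ 215 → not valid
(42,339,364): 42+339 > 364 → valid
(77,134,230): 77+134 ≤ 230 → not valid
(31,196,400): 31+196 ≤ 400 → not valid
(204,212,456): 204+212 ≤ 456 → not valid
1 of the 6 triples forms a triangle.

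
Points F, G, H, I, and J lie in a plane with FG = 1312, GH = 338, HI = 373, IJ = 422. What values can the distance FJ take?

179 ≤ FJ ≤ 2445

The maximum is all hops collinear in one direction: 1312 + 338 + 373 + 422 = 2445.
The longest hop is 1312; the others sum to 1133. Folding the others back against it leaves at least 1312 − 1133 = 179.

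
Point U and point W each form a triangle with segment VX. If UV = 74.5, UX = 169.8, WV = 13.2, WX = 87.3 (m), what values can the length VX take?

From triangle UVX: |74.5 − 169.8| < VX < 74.5 + 169.8, i.e. 95.3 < VX < 244.3.
From triangle WVX: 74.1 < VX < 100.5.
Both must hold, so VX lies in the intersection.

95.3 < VX < 100.5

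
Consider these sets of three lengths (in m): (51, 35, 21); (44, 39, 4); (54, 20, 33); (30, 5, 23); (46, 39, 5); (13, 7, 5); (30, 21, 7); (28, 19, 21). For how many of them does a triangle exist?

(21,35,51): 21+35 > 51 → valid
(4,39,44): 4+39 ≤ 44 → not valid
(20,33,54): 20+33 ≤ 54 → not valid
(5,23,30): 5+23 ≤ 30 → not valid
(5,39,46): 5+39 ≤ 46 → not valid
(5,7,13): 5+7 ≤ 13 → not valid
(7,21,30): 7+21 ≤ 30 → not valid
(19,21,28): 19+21 > 28 → valid
2 of the 8 triples form a triangle.

2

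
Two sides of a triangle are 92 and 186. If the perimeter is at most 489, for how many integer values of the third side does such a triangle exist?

117

Triangle inequality: 94 < x < 278. Perimeter ≤ 489 gives x ≤ 489 − 92 − 186 = 211.
So 94 < x ≤ 211; integers 95 through 211: 117 values.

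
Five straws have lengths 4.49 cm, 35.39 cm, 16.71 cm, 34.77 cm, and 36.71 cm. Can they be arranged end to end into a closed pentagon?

Yes

A pentagon exists iff every side is shorter than the sum of the others — equivalently, the longest side is less than the sum of the rest.
Longest side 36.71 < 91.36 (sum of the remaining 4), so yes.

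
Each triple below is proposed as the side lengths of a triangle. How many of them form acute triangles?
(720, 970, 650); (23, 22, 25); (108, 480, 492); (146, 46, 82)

(720,970,650): 650²+720² = 940900 = 970² → right
(23,22,25): 22²+23² = 1013 > 625 = 25² → acute
(108,480,492): 108²+480² = 242064 = 492² → right
(146,46,82): 46+82 ≤ 146, not a triangle
1 of the 4 is acute.

1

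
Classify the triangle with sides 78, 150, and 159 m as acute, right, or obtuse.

acute

Compare the square of the longest side to the sum of squares of the other two: 78² + 150² = 28584 > 25281 = 159².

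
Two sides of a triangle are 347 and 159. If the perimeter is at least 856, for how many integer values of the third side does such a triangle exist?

156

Triangle inequality: 188 < x < 506. Perimeter ≥ 856 gives x ≥ 856 − 347 − 159 = 350.
So 350 ≤ x < 506; integers 350 through 505: 156 values.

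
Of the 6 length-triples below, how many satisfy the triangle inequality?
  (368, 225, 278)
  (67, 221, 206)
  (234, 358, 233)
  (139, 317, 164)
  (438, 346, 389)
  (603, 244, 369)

(225,278,368): 225+278 > 368 → valid
(67,206,221): 67+206 > 221 → valid
(233,234,358): 233+234 > 358 → valid
(139,164,317): 139+164 ≤ 317 → not valid
(346,389,438): 346+389 > 438 → valid
(244,369,603): 244+369 > 603 → valid
5 of the 6 triples form a triangle.

5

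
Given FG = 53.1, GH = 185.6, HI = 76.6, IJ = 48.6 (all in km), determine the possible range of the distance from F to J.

The maximum is all hops collinear in one direction: 53.1 + 185.6 + 76.6 + 48.6 = 363.9.
The longest hop is 185.6; the others sum to 178.3. Folding the others back against it leaves at least 185.6 − 178.3 = 7.3.

7.3 ≤ FJ ≤ 363.9 km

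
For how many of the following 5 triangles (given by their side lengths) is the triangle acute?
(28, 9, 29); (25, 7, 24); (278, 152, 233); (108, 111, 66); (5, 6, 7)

4

(28,9,29): 9²+28² = 865 > 841 = 29² → acute
(25,7,24): 7²+24² = 625 = 25² → right
(278,152,233): 152²+233² = 77393 > 77284 = 278² → acute
(108,111,66): 66²+108² = 16020 > 12321 = 111² → acute
(5,6,7): 5²+6² = 61 > 49 = 7² → acute
4 of the 5 are acute.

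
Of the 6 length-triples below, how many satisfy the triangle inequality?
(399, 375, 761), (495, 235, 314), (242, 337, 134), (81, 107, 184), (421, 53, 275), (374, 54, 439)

4

(375,399,761): 375+399 > 761 → valid
(235,314,495): 235+314 > 495 → valid
(134,242,337): 134+242 > 337 → valid
(81,107,184): 81+107 > 184 → valid
(53,275,421): 53+275 ≤ 421 → not valid
(54,374,439): 54+374 ≤ 439 → not valid
4 of the 6 triples form a triangle.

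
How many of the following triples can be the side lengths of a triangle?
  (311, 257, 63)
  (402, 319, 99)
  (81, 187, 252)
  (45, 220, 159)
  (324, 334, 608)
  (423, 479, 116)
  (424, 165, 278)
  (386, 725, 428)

7

(63,257,311): 63+257 > 311 → valid
(99,319,402): 99+319 > 402 → valid
(81,187,252): 81+187 > 252 → valid
(45,159,220): 45+159 ≤ 220 → not valid
(324,334,608): 324+334 > 608 → valid
(116,423,479): 116+423 > 479 → valid
(165,278,424): 165+278 > 424 → valid
(386,428,725): 386+428 > 725 → valid
7 of the 8 triples form a triangle.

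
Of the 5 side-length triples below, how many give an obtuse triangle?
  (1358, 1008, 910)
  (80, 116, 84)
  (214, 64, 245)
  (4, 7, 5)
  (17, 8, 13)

3

(1358,1008,910): 910²+1008² = 1844164 = 1358² → right
(80,116,84): 80²+84² = 13456 = 116² → right
(214,64,245): 64²+214² = 49892 < 60025 = 245² → obtuse
(4,7,5): 4²+5² = 41 < 49 = 7² → obtuse
(17,8,13): 8²+13² = 233 < 289 = 17² → obtuse
3 of the 5 are obtuse.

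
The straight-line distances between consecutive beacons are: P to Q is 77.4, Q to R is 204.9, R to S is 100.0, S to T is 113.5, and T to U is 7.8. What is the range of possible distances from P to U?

0 ≤ PU ≤ 503.6

The maximum is all hops collinear in one direction: 77.4 + 204.9 + 100.0 + 113.5 + 7.8 = 503.6.
The longest hop is 204.9; the others sum to 298.7. Since 204.9 ≤ 298.7, the path can fold back on itself completely, so the minimum distance is 0.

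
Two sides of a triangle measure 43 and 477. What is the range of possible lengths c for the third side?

By the triangle inequality, c must be less than 43 + 477 = 520 and greater than |43 − 477| = 434.

434 < c < 520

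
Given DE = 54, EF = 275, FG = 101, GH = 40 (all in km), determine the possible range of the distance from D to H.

The maximum is all hops collinear in one direction: 54 + 275 + 101 + 40 = 470.
The longest hop is 275; the others sum to 195. Folding the others back against it leaves at least 275 − 195 = 80.

80 ≤ DH ≤ 470 km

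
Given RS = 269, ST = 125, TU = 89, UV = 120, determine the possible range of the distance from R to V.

0 ≤ RV ≤ 603

The maximum is all hops collinear in one direction: 269 + 125 + 89 + 120 = 603.
The longest hop is 269; the others sum to 334. Since 269 ≤ 334, the path can fold back on itself completely, so the minimum distance is 0.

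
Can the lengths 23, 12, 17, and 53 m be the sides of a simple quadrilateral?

For a quadrilateral, each side must be shorter than the sum of the others.
Here the longest side is 53, but the remaining 3 sides sum to only 52.

No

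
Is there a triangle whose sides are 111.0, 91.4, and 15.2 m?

The longest side is 111.0, but the other two sum to only 106.6.
106.6 < 111.0, so the triangle inequality fails.

No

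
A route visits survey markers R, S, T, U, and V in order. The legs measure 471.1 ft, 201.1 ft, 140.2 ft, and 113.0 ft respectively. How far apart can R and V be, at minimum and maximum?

The maximum is all hops collinear in one direction: 471.1 + 201.1 + 140.2 + 113.0 = 925.4.
The longest hop is 471.1; the others sum to 454.3. Folding the others back against it leaves at least 471.1 − 454.3 = 16.8.

16.8 ≤ RV ≤ 925.4 ft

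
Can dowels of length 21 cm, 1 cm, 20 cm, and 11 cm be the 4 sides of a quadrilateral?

A quadrilateral exists iff every side is shorter than the sum of the others — equivalently, the longest side is less than the sum of the rest.
Longest side 21 < 32 (sum of the remaining 3), so yes.

Yes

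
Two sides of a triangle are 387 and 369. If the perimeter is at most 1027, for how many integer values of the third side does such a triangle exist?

253

Triangle inequality: 18 < x < 756. Perimeter ≤ 1027 gives x ≤ 1027 − 387 − 369 = 271.
So 18 < x ≤ 271; integers 19 through 271: 253 values.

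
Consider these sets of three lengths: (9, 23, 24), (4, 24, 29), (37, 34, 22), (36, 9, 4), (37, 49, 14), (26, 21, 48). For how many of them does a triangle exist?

3

(9,23,24): 9+23 > 24 → valid
(4,24,29): 4+24 ≤ 29 → not valid
(22,34,37): 22+34 > 37 → valid
(4,9,36): 4+9 ≤ 36 → not valid
(14,37,49): 14+37 > 49 → valid
(21,26,48): 21+26 ≤ 48 → not valid
3 of the 6 triples form a triangle.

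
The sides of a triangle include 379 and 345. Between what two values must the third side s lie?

34 < s < 724

By the triangle inequality, s must be less than 379 + 345 = 724 and greater than |379 − 345| = 34.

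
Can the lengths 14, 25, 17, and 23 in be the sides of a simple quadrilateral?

A quadrilateral exists iff every side is shorter than the sum of the others — equivalently, the longest side is less than the sum of the rest.
Longest side 25 < 54 (sum of the remaining 3), so yes.

Yes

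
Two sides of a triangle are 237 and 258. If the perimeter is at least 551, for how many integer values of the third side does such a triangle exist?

Triangle inequality: 21 < x < 495. Perimeter ≥ 551 gives x ≥ 551 − 237 − 258 = 56.
So 56 ≤ x < 495; integers 56 through 494: 439 values.

439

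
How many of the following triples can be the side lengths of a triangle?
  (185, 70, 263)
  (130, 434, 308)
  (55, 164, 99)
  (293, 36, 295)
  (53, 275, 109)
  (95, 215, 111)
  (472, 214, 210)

(70,185,263): 70+185 ≤ 263 → not valid
(130,308,434): 130+308 > 434 → valid
(55,99,164): 55+99 ≤ 164 → not valid
(36,293,295): 36+293 > 295 → valid
(53,109,275): 53+109 ≤ 275 → not valid
(95,111,215): 95+111 ≤ 215 → not valid
(210,214,472): 210+214 ≤ 472 → not valid
2 of the 7 triples form a triangle.

2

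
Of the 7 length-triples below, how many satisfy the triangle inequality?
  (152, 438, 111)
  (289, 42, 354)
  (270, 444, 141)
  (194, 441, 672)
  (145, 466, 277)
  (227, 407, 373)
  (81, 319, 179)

1

(111,152,438): 111+152 ≤ 438 → not valid
(42,289,354): 42+289 ≤ 354 → not valid
(141,270,444): 141+270 ≤ 444 → not valid
(194,441,672): 194+441 ≤ 672 → not valid
(145,277,466): 145+277 ≤ 466 → not valid
(227,373,407): 227+373 > 407 → valid
(81,179,319): 81+179 ≤ 319 → not valid
1 of the 7 triples forms a triangle.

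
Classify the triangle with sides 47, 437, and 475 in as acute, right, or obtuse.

obtuse

Compare the square of the longest side to the sum of squares of the other two: 47² + 437² = 193178 < 225625 = 475².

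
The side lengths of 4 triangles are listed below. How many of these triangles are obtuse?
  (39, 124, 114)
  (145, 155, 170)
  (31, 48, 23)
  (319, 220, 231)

2

(39,124,114): 39²+114² = 14517 < 15376 = 124² → obtuse
(145,155,170): 145²+155² = 45050 > 28900 = 170² → acute
(31,48,23): 23²+31² = 1490 < 2304 = 48² → obtuse
(319,220,231): 220²+231² = 101761 = 319² → right
2 of the 4 are obtuse.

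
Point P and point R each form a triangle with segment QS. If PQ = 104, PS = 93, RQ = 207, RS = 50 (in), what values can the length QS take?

157 < QS < 197

From triangle PQS: |104 − 93| < QS < 104 + 93, i.e. 11 < QS < 197.
From triangle RQS: 157 < QS < 257.
Both must hold, so QS lies in the intersection.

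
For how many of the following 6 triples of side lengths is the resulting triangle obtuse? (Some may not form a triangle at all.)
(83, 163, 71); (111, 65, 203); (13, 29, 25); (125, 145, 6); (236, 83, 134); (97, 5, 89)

1

(83,163,71): 71+83 ≤ 163, not a triangle
(111,65,203): 65+111 ≤ 203, not a triangle
(13,29,25): 13²+25² = 794 < 841 = 29² → obtuse
(125,145,6): 6+125 ≤ 145, not a triangle
(236,83,134): 83+134 ≤ 236, not a triangle
(97,5,89): 5+89 ≤ 97, not a triangle
1 of the 6 is obtuse.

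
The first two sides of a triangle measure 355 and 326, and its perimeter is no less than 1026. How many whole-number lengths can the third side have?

Triangle inequality: 29 < x < 681. Perimeter ≥ 1026 gives x ≥ 1026 − 355 − 326 = 345.
So 345 ≤ x < 681; integers 345 through 680: 336 values.

336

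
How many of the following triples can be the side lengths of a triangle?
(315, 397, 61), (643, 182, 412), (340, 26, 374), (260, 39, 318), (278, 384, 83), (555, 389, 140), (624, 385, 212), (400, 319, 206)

1

(61,315,397): 61+315 ≤ 397 → not valid
(182,412,643): 182+412 ≤ 643 → not valid
(26,340,374): 26+340 ≤ 374 → not valid
(39,260,318): 39+260 ≤ 318 → not valid
(83,278,384): 83+278 ≤ 384 → not valid
(140,389,555): 140+389 ≤ 555 → not valid
(212,385,624): 212+385 ≤ 624 → not valid
(206,319,400): 206+319 > 400 → valid
1 of the 8 triples forms a triangle.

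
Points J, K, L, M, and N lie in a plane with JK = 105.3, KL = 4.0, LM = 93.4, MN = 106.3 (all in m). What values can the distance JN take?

0 ≤ JN ≤ 309.0 m

The maximum is all hops collinear in one direction: 105.3 + 4.0 + 93.4 + 106.3 = 309.0.
The longest hop is 106.3; the others sum to 202.7. Since 106.3 ≤ 202.7, the path can fold back on itself completely, so the minimum distance is 0.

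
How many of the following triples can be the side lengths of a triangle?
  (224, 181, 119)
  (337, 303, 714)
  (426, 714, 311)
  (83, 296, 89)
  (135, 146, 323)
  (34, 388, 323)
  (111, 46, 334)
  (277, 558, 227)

2

(119,181,224): 119+181 > 224 → valid
(303,337,714): 303+337 ≤ 714 → not valid
(311,426,714): 311+426 > 714 → valid
(83,89,296): 83+89 ≤ 296 → not valid
(135,146,323): 135+146 ≤ 323 → not valid
(34,323,388): 34+323 ≤ 388 → not valid
(46,111,334): 46+111 ≤ 334 → not valid
(227,277,558): 227+277 ≤ 558 → not valid
2 of the 8 triples form a triangle.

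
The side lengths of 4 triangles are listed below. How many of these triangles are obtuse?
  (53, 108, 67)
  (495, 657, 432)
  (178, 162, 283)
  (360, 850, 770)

(53,108,67): 53²+67² = 7298 < 11664 = 108² → obtuse
(495,657,432): 432²+495² = 431649 = 657² → right
(178,162,283): 162²+178² = 57928 < 80089 = 283² → obtuse
(360,850,770): 360²+770² = 722500 = 850² → right
2 of the 4 are obtuse.

2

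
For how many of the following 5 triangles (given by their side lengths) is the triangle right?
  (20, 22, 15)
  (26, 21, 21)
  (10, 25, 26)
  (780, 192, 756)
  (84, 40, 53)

1

(20,22,15): 15²+20² = 625 > 484 = 22² → acute
(26,21,21): 21²+21² = 882 > 676 = 26² → acute
(10,25,26): 10²+25² = 725 > 676 = 26² → acute
(780,192,756): 192²+756² = 608400 = 780² → right
(84,40,53): 40²+53² = 4409 < 7056 = 84² → obtuse
1 of the 5 is right.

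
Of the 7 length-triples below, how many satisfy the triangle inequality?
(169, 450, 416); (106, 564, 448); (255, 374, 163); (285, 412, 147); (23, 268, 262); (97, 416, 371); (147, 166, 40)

(169,416,450): 169+416 > 450 → valid
(106,448,564): 106+448 ≤ 564 → not valid
(163,255,374): 163+255 > 374 → valid
(147,285,412): 147+285 > 412 → valid
(23,262,268): 23+262 > 268 → valid
(97,371,416): 97+371 > 416 → valid
(40,147,166): 40+147 > 166 → valid
6 of the 7 triples form a triangle.

6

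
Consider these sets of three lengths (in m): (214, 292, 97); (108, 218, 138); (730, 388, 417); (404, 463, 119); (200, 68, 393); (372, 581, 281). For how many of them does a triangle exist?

5

(97,214,292): 97+214 > 292 → valid
(108,138,218): 108+138 > 218 → valid
(388,417,730): 388+417 > 730 → valid
(119,404,463): 119+404 > 463 → valid
(68,200,393): 68+200 ≤ 393 → not valid
(281,372,581): 281+372 > 581 → valid
5 of the 6 triples form a triangle.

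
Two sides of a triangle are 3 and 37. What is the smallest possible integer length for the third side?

35

The third side must be strictly greater than |3 − 37| = 34.
The smallest integer above 34 is 35.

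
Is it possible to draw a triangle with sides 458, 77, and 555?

No

The longest side is 555, but the other two sum to only 535.
535 < 555, so the triangle inequality fails.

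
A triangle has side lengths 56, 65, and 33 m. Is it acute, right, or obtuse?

right

Compare the square of the longest side to the sum of squares of the other two: 33² + 56² = 4225 = 65².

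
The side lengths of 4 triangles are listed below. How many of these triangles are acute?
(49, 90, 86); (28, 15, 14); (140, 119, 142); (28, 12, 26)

(49,90,86): 49²+86² = 9797 > 8100 = 90² → acute
(28,15,14): 14²+15² = 421 < 784 = 28² → obtuse
(140,119,142): 119²+140² = 33761 > 20164 = 142² → acute
(28,12,26): 12²+26² = 820 > 784 = 28² → acute
3 of the 4 are acute.

3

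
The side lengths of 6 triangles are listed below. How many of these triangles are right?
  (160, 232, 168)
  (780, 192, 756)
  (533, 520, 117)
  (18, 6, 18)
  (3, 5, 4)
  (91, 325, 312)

(160,232,168): 160²+168² = 53824 = 232² → right
(780,192,756): 192²+756² = 608400 = 780² → right
(533,520,117): 117²+520² = 284089 = 533² → right
(18,6,18): 6²+18² = 360 > 324 = 18² → acute
(3,5,4): 3²+4² = 25 = 5² → right
(91,325,312): 91²+312² = 105625 = 325² → right
5 of the 6 are right.

5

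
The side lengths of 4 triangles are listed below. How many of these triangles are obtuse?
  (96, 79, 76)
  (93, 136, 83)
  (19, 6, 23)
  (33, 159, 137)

(96,79,76): 76²+79² = 12017 > 9216 = 96² → acute
(93,136,83): 83²+93² = 15538 < 18496 = 136² → obtuse
(19,6,23): 6²+19² = 397 < 529 = 23² → obtuse
(33,159,137): 33²+137² = 19858 < 25281 = 159² → obtuse
3 of the 4 are obtuse.

3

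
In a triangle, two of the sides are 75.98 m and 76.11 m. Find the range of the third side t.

0.13 < t < 152.09

By the triangle inequality, t must be less than 75.98 + 76.11 = 152.09 and greater than |75.98 − 76.11| = 0.13.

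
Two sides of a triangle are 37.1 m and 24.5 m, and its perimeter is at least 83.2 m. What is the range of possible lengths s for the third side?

21.6 ≤ s < 61.6

Triangle inequality alone gives 12.6 < s < 61.6.
The perimeter condition gives s ≥ 83.2 − 37.1 − 24.5 = 21.6.
Intersecting the two: 21.6 ≤ s < 61.6.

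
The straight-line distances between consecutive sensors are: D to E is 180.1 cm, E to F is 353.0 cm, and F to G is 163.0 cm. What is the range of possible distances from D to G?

9.9 ≤ DG ≤ 696.1 cm

The maximum is all hops collinear in one direction: 180.1 + 353.0 + 163.0 = 696.1.
The longest hop is 353.0; the others sum to 343.1. Folding the others back against it leaves at least 353.0 − 343.1 = 9.9.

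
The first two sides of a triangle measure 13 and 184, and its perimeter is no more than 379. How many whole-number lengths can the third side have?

Triangle inequality: 171 < x < 197. Perimeter ≤ 379 gives x ≤ 379 − 13 − 184 = 182.
So 171 < x ≤ 182; integers 172 through 182: 11 values.

11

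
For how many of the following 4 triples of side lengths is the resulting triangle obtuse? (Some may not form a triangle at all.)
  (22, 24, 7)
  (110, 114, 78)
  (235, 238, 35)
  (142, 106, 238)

3

(22,24,7): 7²+22² = 533 < 576 = 24² → obtuse
(110,114,78): 78²+110² = 18184 > 12996 = 114² → acute
(235,238,35): 35²+235² = 56450 < 56644 = 238² → obtuse
(142,106,238): 106²+142² = 31400 < 56644 = 238² → obtuse
3 of the 4 are obtuse.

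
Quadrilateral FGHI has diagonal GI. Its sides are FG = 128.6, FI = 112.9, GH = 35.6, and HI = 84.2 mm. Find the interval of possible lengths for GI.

48.6 < GI < 119.8

From triangle FGI: |128.6 − 112.9| < GI < 128.6 + 112.9, i.e. 15.7 < GI < 241.5.
From triangle HGI: 48.6 < GI < 119.8.
Both must hold, so GI lies in the intersection.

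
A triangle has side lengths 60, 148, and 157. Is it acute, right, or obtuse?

acute

Compare the square of the longest side to the sum of squares of the other two: 60² + 148² = 25504 > 24649 = 157².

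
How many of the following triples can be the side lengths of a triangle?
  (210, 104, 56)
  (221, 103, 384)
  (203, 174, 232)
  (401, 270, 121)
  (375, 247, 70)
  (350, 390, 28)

1

(56,104,210): 56+104 ≤ 210 → not valid
(103,221,384): 103+221 ≤ 384 → not valid
(174,203,232): 174+203 > 232 → valid
(121,270,401): 121+270 ≤ 401 → not valid
(70,247,375): 70+247 ≤ 375 → not valid
(28,350,390): 28+350 ≤ 390 → not valid
1 of the 6 triples forms a triangle.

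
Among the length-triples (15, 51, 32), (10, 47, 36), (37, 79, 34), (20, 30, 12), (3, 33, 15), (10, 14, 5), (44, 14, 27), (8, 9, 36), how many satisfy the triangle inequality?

2

(15,32,51): 15+32 ≤ 51 → not valid
(10,36,47): 10+36 ≤ 47 → not valid
(34,37,79): 34+37 ≤ 79 → not valid
(12,20,30): 12+20 > 30 → valid
(3,15,33): 3+15 ≤ 33 → not valid
(5,10,14): 5+10 > 14 → valid
(14,27,44): 14+27 ≤ 44 → not valid
(8,9,36): 8+9 ≤ 36 → not valid
2 of the 8 triples form a triangle.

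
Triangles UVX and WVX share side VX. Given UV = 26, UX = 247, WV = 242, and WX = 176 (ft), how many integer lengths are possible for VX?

51

From triangle UVX: 221 < VX < 273.
From triangle WVX: 66 < VX < 418.
Intersection: 221 < VX < 273, so integers 222 through 272: 51 values.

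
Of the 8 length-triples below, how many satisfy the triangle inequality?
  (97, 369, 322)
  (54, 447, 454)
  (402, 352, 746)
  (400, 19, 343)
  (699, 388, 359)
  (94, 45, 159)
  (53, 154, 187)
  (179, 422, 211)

5

(97,322,369): 97+322 > 369 → valid
(54,447,454): 54+447 > 454 → valid
(352,402,746): 352+402 > 746 → valid
(19,343,400): 19+343 ≤ 400 → not valid
(359,388,699): 359+388 > 699 → valid
(45,94,159): 45+94 ≤ 159 → not valid
(53,154,187): 53+154 > 187 → valid
(179,211,422): 179+211 ≤ 422 → not valid
5 of the 8 triples form a triangle.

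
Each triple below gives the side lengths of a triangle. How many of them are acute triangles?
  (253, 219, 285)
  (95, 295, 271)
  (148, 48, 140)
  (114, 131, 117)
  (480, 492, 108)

(253,219,285): 219²+253² = 111970 > 81225 = 285² → acute
(95,295,271): 95²+271² = 82466 < 87025 = 295² → obtuse
(148,48,140): 48²+140² = 21904 = 148² → right
(114,131,117): 114²+117² = 26685 > 17161 = 131² → acute
(480,492,108): 108²+480² = 242064 = 492² → right
2 of the 5 are acute.

2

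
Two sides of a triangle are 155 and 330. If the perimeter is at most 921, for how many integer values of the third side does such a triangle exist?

261

Triangle inequality: 175 < x < 485. Perimeter ≤ 921 gives x ≤ 921 − 155 − 330 = 436.
So 175 < x ≤ 436; integers 176 through 436: 261 values.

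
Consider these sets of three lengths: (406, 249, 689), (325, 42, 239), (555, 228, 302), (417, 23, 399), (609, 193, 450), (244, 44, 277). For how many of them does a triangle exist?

3

(249,406,689): 249+406 ≤ 689 → not valid
(42,239,325): 42+239 ≤ 325 → not valid
(228,302,555): 228+302 ≤ 555 → not valid
(23,399,417): 23+399 > 417 → valid
(193,450,609): 193+450 > 609 → valid
(44,244,277): 44+244 > 277 → valid
3 of the 6 triples form a triangle.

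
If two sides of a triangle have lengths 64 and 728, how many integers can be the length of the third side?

127

The third side lies in the open interval (664, 792).
Integers from 665 to 791 inclusive: 791 − 665 + 1 = 127.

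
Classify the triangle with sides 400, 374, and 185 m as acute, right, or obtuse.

Compare the square of the longest side to the sum of squares of the other two: 185² + 374² = 174101 > 160000 = 400².

acute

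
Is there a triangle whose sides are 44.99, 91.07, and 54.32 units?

The longest side is 91.07, and the other two sum to 99.31.
Since 99.31 > 91.07, the triangle inequality holds.

Yes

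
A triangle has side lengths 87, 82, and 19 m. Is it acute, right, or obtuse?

obtuse

Compare the square of the longest side to the sum of squares of the other two: 19² + 82² = 7085 < 7569 = 87².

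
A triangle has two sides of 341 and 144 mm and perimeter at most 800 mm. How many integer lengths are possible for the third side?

Triangle inequality: 197 < x < 485. Perimeter ≤ 800 gives x ≤ 800 − 341 − 144 = 315.
So 197 < x ≤ 315; integers 198 through 315: 118 values.

118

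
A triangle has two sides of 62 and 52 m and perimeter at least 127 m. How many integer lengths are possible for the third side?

101

Triangle inequality: 10 < x < 114. Perimeter ≥ 127 gives x ≥ 127 − 62 − 52 = 13.
So 13 ≤ x < 114; integers 13 through 113: 101 values.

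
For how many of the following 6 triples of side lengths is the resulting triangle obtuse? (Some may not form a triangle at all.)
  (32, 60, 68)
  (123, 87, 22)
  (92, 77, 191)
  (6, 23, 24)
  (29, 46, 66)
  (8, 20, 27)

(32,60,68): 32²+60² = 4624 = 68² → right
(123,87,22): 22+87 ≤ 123, not a triangle
(92,77,191): 77+92 ≤ 191, not a triangle
(6,23,24): 6²+23² = 565 < 576 = 24² → obtuse
(29,46,66): 29²+46² = 2957 < 4356 = 66² → obtuse
(8,20,27): 8²+20² = 464 < 729 = 27² → obtuse
3 of the 6 are obtuse.

3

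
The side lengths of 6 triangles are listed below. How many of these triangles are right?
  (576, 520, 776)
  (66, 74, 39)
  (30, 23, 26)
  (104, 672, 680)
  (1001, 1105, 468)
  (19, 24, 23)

(576,520,776): 520²+576² = 602176 = 776² → right
(66,74,39): 39²+66² = 5877 > 5476 = 74² → acute
(30,23,26): 23²+26² = 1205 > 900 = 30² → acute
(104,672,680): 104²+672² = 462400 = 680² → right
(1001,1105,468): 468²+1001² = 1221025 = 1105² → right
(19,24,23): 19²+23² = 890 > 576 = 24² → acute
3 of the 6 are right.

3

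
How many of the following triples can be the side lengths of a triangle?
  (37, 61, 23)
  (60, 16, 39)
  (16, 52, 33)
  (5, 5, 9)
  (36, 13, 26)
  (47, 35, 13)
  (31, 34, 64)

(23,37,61): 23+37 ≤ 61 → not valid
(16,39,60): 16+39 ≤ 60 → not valid
(16,33,52): 16+33 ≤ 52 → not valid
(5,5,9): 5+5 > 9 → valid
(13,26,36): 13+26 > 36 → valid
(13,35,47): 13+35 > 47 → valid
(31,34,64): 31+34 > 64 → valid
4 of the 7 triples form a triangle.

4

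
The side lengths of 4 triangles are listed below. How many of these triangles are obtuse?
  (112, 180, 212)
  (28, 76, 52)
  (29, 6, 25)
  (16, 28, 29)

(112,180,212): 112²+180² = 44944 = 212² → right
(28,76,52): 28²+52² = 3488 < 5776 = 76² → obtuse
(29,6,25): 6²+25² = 661 < 841 = 29² → obtuse
(16,28,29): 16²+28² = 1040 > 841 = 29² → acute
2 of the 4 are obtuse.

2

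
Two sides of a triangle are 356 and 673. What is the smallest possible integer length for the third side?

The third side must be strictly greater than |356 − 673| = 317.
The smallest integer above 317 is 318.

318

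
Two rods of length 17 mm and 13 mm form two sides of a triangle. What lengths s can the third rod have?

4 < s < 30

By the triangle inequality, s must be less than 17 + 13 = 30 and greater than |17 − 13| = 4.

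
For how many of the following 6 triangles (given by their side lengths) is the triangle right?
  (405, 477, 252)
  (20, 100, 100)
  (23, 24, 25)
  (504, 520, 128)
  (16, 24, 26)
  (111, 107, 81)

(405,477,252): 252²+405² = 227529 = 477² → right
(20,100,100): 20²+100² = 10400 > 10000 = 100² → acute
(23,24,25): 23²+24² = 1105 > 625 = 25² → acute
(504,520,128): 128²+504² = 270400 = 520² → right
(16,24,26): 16²+24² = 832 > 676 = 26² → acute
(111,107,81): 81²+107² = 18010 > 12321 = 111² → acute
2 of the 6 are right.

2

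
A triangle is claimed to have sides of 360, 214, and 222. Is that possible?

The longest side is 360, and the other two sum to 436.
Since 436 > 360, the triangle inequality holds.

Yes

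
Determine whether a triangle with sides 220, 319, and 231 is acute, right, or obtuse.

right

Compare the square of the longest side to the sum of squares of the other two: 220² + 231² = 101761 = 319².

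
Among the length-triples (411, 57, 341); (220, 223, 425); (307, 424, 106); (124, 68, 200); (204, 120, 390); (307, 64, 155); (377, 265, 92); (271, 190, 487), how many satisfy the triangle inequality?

(57,341,411): 57+341 ≤ 411 → not valid
(220,223,425): 220+223 > 425 → valid
(106,307,424): 106+307 ≤ 424 → not valid
(68,124,200): 68+124 ≤ 200 → not valid
(120,204,390): 120+204 ≤ 390 → not valid
(64,155,307): 64+155 ≤ 307 → not valid
(92,265,377): 92+265 ≤ 377 → not valid
(190,271,487): 190+271 ≤ 487 → not valid
1 of the 8 triples forms a triangle.

1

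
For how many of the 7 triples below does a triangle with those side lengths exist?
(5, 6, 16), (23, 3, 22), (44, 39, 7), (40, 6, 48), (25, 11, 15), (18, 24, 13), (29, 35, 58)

5

(5,6,16): 5+6 ≤ 16 → not valid
(3,22,23): 3+22 > 23 → valid
(7,39,44): 7+39 > 44 → valid
(6,40,48): 6+40 ≤ 48 → not valid
(11,15,25): 11+15 > 25 → valid
(13,18,24): 13+18 > 24 → valid
(29,35,58): 29+35 > 58 → valid
5 of the 7 triples form a triangle.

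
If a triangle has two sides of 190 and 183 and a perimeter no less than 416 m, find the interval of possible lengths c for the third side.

Triangle inequality alone gives 7 < c < 373.
The perimeter condition gives c ≥ 416 − 190 − 183 = 43.
Intersecting the two: 43 ≤ c < 373.

43 ≤ c < 373 m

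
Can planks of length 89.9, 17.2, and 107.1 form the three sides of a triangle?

The two shorter sides sum to 107.1, exactly equal to the longest side 107.1.
That gives only a degenerate (flat) triangle — the inequality must be strict.

No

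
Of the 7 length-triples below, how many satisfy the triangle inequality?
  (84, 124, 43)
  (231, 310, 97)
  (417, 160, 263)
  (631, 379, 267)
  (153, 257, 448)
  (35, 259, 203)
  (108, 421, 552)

4

(43,84,124): 43+84 > 124 → valid
(97,231,310): 97+231 > 310 → valid
(160,263,417): 160+263 > 417 → valid
(267,379,631): 267+379 > 631 → valid
(153,257,448): 153+257 ≤ 448 → not valid
(35,203,259): 35+203 ≤ 259 → not valid
(108,421,552): 108+421 ≤ 552 → not valid
4 of the 7 triples form a triangle.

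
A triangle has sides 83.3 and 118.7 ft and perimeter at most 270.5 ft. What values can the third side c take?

35.4 < c ≤ 68.5

Triangle inequality alone gives 35.4 < c < 202.0.
The perimeter condition gives c ≤ 270.5 − 83.3 − 118.7 = 68.5.
Intersecting the two: 35.4 < c ≤ 68.5.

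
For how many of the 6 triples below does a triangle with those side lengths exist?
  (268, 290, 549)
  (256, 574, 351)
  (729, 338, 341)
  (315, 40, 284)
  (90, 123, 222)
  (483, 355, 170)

4

(268,290,549): 268+290 > 549 → valid
(256,351,574): 256+351 > 574 → valid
(338,341,729): 338+341 ≤ 729 → not valid
(40,284,315): 40+284 > 315 → valid
(90,123,222): 90+123 ≤ 222 → not valid
(170,355,483): 170+355 > 483 → valid
4 of the 6 triples form a triangle.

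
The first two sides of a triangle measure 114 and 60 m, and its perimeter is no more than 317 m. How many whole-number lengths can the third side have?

Triangle inequality: 54 < x < 174. Perimeter ≤ 317 gives x ≤ 317 − 114 − 60 = 143.
So 54 < x ≤ 143; integers 55 through 143: 89 values.

89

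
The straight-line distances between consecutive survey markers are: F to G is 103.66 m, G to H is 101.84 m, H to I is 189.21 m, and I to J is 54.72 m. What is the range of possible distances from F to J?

The maximum is all hops collinear in one direction: 103.66 + 101.84 + 189.21 + 54.72 = 449.43.
The longest hop is 189.21; the others sum to 260.22. Since 189.21 ≤ 260.22, the path can fold back on itself completely, so the minimum distance is 0.

0 ≤ FJ ≤ 449.43 m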